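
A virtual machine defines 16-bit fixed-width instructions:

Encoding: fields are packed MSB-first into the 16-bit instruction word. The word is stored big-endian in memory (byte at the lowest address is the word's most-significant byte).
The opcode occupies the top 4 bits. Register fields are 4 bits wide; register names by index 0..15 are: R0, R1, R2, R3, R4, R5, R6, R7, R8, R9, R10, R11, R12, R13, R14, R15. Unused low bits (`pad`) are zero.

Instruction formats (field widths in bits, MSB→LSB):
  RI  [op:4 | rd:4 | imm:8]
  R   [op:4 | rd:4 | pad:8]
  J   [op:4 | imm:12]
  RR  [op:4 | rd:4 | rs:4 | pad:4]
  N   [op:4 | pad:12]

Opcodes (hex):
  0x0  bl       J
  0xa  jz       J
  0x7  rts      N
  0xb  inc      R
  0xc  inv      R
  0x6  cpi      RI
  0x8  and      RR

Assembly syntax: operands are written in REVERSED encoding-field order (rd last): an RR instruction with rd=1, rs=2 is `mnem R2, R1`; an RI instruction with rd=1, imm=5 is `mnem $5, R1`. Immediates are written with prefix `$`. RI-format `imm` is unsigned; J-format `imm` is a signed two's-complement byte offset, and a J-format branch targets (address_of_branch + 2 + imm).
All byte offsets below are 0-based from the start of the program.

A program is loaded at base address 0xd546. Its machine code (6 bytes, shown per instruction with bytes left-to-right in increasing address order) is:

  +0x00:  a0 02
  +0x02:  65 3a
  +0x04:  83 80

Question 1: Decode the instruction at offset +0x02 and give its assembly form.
@+02  big-endian(65 3a) = 0x653a
  opcode bits[15:12]=0x6: cpi/RI
  rd: (w>>8)&0xf=0x5 → R5
  imm: (w>>0)&0xff=0x3a → $58

cpi $58, R5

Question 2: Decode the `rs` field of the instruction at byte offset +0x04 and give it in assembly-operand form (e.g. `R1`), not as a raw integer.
R8

[04] 83 80 → 0x8380
  op=0x8380>>12=0x8 ⇒ and (RR)
  rd@[11:8]=0x3 ⇒ R3
  rs@[7:4]=0x8 ⇒ R8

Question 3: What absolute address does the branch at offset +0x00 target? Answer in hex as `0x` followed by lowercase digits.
0xd54a

off 0x00: read a0 02 as big → 0xa002
  top 4b → 0xa → jz [J]
  imm@[11:0]=0x2 ⇒ $2
  target = base 0xd546 + off 0x00 + 2 + imm 2 = 0xd54a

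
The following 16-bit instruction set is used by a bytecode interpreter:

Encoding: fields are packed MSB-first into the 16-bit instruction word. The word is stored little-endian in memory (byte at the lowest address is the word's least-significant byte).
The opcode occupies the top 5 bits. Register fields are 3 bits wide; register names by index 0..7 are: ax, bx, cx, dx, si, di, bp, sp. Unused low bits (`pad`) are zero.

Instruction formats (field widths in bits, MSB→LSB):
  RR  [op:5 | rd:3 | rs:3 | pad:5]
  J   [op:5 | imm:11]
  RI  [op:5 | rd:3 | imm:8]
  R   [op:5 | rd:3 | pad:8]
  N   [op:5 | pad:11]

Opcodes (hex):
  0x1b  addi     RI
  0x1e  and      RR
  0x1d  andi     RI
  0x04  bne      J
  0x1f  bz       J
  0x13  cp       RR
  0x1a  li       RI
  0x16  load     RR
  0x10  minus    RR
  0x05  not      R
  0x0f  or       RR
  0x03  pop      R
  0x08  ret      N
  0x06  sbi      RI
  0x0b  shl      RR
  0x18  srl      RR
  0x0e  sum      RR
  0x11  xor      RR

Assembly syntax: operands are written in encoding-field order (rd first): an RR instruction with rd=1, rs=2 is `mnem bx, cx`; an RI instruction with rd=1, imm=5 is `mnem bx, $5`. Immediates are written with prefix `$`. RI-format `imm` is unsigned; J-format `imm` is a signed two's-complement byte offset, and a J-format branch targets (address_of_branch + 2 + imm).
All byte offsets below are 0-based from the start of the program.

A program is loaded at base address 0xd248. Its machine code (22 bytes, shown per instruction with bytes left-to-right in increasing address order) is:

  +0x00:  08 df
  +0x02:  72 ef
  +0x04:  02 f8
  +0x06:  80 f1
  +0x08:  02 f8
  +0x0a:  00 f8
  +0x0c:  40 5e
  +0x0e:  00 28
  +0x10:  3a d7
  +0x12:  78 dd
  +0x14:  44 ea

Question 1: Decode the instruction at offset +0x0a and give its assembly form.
bz $0

off 0x0a: read 00 f8 as little → 0xf800
  top 5b → 0x1f → bz [J]
  imm: (w>>0)&0x7ff=0x0 → $0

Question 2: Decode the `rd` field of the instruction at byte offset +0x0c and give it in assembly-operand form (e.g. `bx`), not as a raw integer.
bp

+0x0c: 40 5e ⇒ word 0x5e40 (little)
  opcode bits[15:11]=0xb: shl/RR
  rd: (w>>8)&0x7=0x6 → bp
  rs: (w>>5)&0x7=0x2 → cx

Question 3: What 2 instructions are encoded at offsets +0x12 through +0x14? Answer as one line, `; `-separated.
[12] 78 dd → 0xdd78
  op=0xdd78>>11=0x1b ⇒ addi (RI)
  rd@[10:8]=0x5 ⇒ di
  imm@[7:0]=0x78 ⇒ $120
[14] 44 ea → 0xea44
  op=0xea44>>11=0x1d ⇒ andi (RI)
  rd@[10:8]=0x2 ⇒ cx
  imm@[7:0]=0x44 ⇒ $68

addi di, $120; andi cx, $68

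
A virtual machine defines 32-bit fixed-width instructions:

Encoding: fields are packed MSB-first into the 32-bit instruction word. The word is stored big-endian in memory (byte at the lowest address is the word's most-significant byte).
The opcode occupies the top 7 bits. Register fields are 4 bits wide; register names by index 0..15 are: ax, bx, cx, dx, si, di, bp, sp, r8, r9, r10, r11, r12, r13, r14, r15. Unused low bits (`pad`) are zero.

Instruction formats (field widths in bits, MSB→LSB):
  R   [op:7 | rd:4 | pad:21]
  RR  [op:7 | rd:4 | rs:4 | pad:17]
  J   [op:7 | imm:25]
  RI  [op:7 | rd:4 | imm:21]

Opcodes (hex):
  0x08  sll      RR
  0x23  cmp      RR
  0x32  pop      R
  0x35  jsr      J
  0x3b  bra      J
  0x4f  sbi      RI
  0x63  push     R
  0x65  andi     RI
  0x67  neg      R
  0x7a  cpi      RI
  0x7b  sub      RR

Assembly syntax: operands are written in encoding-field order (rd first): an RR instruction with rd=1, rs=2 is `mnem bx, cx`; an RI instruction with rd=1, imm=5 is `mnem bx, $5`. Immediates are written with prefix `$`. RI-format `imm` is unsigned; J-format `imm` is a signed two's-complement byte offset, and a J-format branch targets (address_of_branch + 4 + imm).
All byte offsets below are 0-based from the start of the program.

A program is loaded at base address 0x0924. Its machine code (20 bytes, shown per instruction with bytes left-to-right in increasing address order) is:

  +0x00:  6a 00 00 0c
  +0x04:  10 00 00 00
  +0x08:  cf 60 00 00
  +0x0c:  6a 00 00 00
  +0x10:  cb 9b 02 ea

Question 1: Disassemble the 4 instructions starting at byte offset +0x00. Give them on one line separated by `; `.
jsr $12; sll ax, ax; neg r11; jsr $0

+0x00: 6a 00 00 0c ⇒ word 0x6a00000c (big)
  opcode bits[31:25]=0x35: jsr/J
  [24:0] imm=12 = $12
+0x04: 10 00 00 00 ⇒ word 0x10000000 (big)
  opcode bits[31:25]=0x8: sll/RR
  [24:21] rd=0 = ax
  [20:17] rs=0 = ax
+0x08: cf 60 00 00 ⇒ word 0xcf600000 (big)
  opcode bits[31:25]=0x67: neg/R
  [24:21] rd=11 = r11
+0x0c: 6a 00 00 00 ⇒ word 0x6a000000 (big)
  opcode bits[31:25]=0x35: jsr/J
  [24:0] imm=0 = $0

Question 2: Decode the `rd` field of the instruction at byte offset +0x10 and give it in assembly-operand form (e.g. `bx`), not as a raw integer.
r12

+0x10: cb 9b 02 ea ⇒ word 0xcb9b02ea (big)
  top 7b → 0x65 → andi [RI]
  rd: (w>>21)&0xf=0xc → r12
  imm: (w>>0)&0x1fffff=0x1b02ea → $1770218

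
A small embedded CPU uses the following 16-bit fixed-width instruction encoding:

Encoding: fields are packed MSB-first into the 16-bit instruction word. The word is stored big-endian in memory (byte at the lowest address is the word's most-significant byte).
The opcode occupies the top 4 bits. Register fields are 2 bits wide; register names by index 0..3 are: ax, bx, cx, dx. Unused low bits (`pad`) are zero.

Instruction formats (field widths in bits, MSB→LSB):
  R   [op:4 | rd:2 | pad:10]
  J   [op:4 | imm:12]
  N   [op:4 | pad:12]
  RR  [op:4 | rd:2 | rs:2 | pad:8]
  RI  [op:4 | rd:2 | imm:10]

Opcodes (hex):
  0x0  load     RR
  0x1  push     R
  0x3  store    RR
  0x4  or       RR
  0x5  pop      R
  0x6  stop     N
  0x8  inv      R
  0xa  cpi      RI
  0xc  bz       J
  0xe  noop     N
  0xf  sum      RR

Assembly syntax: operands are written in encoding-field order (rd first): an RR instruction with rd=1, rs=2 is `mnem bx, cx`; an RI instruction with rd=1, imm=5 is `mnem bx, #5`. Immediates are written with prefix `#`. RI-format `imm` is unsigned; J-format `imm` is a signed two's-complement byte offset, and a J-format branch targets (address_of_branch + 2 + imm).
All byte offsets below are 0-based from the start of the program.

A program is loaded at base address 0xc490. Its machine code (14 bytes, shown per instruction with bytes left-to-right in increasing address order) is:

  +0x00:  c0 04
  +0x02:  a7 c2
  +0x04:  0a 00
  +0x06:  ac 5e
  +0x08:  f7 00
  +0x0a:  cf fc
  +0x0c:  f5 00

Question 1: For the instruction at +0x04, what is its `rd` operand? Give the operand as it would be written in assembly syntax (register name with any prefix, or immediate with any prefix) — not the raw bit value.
off 0x04: read 0a 00 as big → 0x0a00
  opcode bits[15:12]=0x0: load/RR
  rd@[11:10]=0x2 ⇒ cx
  rs@[9:8]=0x2 ⇒ cx

cx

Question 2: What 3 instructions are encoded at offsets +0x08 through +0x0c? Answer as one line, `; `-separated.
sum bx, dx; bz #-4; sum bx, bx

[08] f7 00 → 0xf700
  op=0xf700>>12=0xf ⇒ sum (RR)
  rd@[11:10]=0x1 ⇒ bx
  rs@[9:8]=0x3 ⇒ dx
[0a] cf fc → 0xcffc
  op=0xcffc>>12=0xc ⇒ bz (J)
  imm@[11:0]=0xffc (s12→-4) ⇒ #-4
[0c] f5 00 → 0xf500
  op=0xf500>>12=0xf ⇒ sum (RR)
  rd@[11:10]=0x1 ⇒ bx
  rs@[9:8]=0x1 ⇒ bx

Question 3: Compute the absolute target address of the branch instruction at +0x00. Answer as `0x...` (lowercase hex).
0xc496

@+00  big-endian(c0 04) = 0xc004
  top 4b → 0xc → bz [J]
  imm: (w>>0)&0xfff=0x4 → #4
  target = base 0xc490 + off 0x00 + 2 + imm 4 = 0xc496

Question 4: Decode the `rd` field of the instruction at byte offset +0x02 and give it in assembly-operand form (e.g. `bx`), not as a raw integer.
+0x02: a7 c2 ⇒ word 0xa7c2 (big)
  opcode bits[15:12]=0xa: cpi/RI
  rd: (w>>10)&0x3=0x1 → bx
  imm: (w>>0)&0x3ff=0x3c2 → #962

bx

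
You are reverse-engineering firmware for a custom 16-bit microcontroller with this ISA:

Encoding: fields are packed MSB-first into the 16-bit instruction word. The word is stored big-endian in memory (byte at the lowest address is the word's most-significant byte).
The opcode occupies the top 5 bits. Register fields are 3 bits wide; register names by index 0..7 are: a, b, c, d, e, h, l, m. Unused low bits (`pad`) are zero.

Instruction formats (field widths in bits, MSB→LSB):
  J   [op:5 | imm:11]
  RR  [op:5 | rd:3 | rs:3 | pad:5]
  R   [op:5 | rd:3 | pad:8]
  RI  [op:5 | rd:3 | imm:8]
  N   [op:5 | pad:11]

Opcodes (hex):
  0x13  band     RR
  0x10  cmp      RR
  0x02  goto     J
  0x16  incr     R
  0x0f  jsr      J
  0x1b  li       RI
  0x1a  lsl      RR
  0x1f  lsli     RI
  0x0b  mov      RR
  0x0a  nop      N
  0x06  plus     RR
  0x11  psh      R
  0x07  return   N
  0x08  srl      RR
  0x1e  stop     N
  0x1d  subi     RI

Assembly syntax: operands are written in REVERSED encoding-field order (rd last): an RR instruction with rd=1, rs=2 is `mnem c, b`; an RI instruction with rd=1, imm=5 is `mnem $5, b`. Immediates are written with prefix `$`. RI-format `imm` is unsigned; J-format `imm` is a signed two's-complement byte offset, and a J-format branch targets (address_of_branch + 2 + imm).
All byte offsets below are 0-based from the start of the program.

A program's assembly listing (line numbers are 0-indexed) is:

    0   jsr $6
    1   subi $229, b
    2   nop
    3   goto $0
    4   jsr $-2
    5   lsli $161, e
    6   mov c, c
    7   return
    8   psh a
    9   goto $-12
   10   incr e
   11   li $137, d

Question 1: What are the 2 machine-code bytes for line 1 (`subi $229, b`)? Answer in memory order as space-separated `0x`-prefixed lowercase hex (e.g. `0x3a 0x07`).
0xe9 0xe5

line 1 (subi): pack op=0x1d:5|rd=1:3|imm=229:8 = 0xe9e5; big→ e9 e5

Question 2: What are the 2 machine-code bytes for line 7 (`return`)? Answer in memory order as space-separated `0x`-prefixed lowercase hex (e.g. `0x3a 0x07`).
0x38 0x00

line 7 (return): pack op=0x7:5|pad=0:11 = 0x3800; big→ 38 00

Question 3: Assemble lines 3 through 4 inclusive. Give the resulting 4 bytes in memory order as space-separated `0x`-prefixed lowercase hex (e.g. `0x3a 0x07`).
3. goto fields op=0x2:5|imm=0:11 → word 1000h → 10 00
4. jsr fields op=0xf:5|imm=-2:11 → word 7ffeh → 7f fe

0x10 0x00 0x7f 0xfe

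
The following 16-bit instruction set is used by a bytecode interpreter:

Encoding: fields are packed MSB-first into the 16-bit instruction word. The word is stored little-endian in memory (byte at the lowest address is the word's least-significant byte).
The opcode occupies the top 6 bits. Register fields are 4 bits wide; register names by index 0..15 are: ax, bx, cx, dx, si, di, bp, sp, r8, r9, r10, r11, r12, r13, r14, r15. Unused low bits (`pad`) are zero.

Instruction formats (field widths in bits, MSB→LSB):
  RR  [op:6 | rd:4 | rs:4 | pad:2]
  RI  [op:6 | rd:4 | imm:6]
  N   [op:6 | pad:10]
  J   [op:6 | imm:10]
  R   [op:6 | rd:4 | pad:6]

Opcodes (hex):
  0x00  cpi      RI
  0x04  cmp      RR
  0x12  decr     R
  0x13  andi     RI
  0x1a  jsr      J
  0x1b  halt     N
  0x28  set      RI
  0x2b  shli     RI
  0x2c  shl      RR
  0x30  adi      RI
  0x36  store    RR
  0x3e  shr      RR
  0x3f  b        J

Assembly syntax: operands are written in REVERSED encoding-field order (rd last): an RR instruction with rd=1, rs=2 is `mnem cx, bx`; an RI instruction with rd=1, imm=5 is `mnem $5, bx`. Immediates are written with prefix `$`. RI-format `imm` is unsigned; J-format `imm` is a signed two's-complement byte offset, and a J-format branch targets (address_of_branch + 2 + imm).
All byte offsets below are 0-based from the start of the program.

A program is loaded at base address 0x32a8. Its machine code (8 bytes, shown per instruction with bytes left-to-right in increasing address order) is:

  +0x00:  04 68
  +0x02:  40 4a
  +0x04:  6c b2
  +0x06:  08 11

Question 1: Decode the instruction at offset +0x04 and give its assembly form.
[04] 6c b2 → 0xb26c
  op=0xb26c>>10=0x2c ⇒ shl (RR)
  rd: (w>>6)&0xf=0x9 → r9
  rs: (w>>2)&0xf=0xb → r11

shl r11, r9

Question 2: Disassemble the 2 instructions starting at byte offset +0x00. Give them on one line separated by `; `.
jsr $4; decr r9

[00] 04 68 → 0x6804
  top 6b → 0x1a → jsr [J]
  [9:0] imm=4 = $4
[02] 40 4a → 0x4a40
  top 6b → 0x12 → decr [R]
  [9:6] rd=9 = r9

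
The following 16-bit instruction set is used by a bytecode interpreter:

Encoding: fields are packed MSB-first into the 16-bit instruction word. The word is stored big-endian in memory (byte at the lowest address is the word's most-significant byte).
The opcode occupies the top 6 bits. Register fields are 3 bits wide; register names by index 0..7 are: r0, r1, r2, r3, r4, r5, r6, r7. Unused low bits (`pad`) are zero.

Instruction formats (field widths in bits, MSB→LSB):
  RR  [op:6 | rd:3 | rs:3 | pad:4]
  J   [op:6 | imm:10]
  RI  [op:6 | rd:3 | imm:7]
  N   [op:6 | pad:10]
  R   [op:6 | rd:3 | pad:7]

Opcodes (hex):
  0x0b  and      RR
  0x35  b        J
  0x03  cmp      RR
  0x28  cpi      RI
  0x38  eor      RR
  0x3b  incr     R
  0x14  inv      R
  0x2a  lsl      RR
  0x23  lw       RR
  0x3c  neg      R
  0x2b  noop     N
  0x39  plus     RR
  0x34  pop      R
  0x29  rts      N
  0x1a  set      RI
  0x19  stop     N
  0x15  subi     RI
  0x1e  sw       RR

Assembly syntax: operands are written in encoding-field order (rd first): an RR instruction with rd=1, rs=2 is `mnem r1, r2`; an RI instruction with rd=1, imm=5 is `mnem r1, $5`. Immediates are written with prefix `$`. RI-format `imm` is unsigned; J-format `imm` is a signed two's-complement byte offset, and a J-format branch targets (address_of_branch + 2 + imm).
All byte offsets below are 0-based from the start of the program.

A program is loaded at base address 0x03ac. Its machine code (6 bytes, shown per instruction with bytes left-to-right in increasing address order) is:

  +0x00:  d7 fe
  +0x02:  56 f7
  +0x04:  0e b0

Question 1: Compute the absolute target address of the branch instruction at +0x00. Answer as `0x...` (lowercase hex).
0x03ac

@+00  big-endian(d7 fe) = 0xd7fe
  opcode bits[15:10]=0x35: b/J
  [9:0] imm=1022 (s10→-2) = $-2
  target = base 0x03ac + off 0x00 + 2 + imm -2 = 0x03ac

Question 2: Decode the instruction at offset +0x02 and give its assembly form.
subi r5, $119

+0x02: 56 f7 ⇒ word 0x56f7 (big)
  op=0x56f7>>10=0x15 ⇒ subi (RI)
  [9:7] rd=5 = r5
  [6:0] imm=119 = $119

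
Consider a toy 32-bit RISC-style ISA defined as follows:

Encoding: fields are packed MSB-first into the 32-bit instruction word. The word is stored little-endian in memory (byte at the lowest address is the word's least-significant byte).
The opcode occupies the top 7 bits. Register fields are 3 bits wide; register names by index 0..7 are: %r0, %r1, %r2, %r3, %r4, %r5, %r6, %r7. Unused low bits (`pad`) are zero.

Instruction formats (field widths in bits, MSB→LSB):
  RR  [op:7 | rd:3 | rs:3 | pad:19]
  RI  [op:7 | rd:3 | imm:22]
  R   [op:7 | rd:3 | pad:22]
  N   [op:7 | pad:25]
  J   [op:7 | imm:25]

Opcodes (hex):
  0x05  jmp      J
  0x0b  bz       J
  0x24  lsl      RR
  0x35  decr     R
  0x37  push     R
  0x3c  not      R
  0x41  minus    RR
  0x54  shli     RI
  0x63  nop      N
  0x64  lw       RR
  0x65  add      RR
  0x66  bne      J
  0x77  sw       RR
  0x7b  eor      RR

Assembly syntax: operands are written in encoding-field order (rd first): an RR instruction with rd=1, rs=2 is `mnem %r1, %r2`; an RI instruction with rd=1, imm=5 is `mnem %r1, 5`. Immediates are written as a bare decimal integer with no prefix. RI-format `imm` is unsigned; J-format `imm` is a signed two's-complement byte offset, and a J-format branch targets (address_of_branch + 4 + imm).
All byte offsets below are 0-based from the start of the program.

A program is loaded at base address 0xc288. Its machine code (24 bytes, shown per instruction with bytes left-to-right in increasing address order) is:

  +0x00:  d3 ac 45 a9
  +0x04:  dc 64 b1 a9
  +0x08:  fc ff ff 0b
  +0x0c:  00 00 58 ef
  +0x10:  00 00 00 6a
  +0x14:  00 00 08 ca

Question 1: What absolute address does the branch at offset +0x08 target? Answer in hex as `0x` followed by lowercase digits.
0xc290

+0x08: fc ff ff 0b ⇒ word 0x0bfffffc (little)
  op=0x0bfffffc>>25=0x5 ⇒ jmp (J)
  [24:0] imm=33554428 (s25→-4) = -4
  target = base 0xc288 + off 0x08 + 4 + imm -4 = 0xc290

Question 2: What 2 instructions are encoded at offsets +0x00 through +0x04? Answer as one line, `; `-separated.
off 0x00: read d3 ac 45 a9 as little → 0xa945acd3
  op=0xa945acd3>>25=0x54 ⇒ shli (RI)
  rd@[24:22]=0x5 ⇒ %r5
  imm@[21:0]=0x5acd3 ⇒ 371923
off 0x04: read dc 64 b1 a9 as little → 0xa9b164dc
  op=0xa9b164dc>>25=0x54 ⇒ shli (RI)
  rd@[24:22]=0x6 ⇒ %r6
  imm@[21:0]=0x3164dc ⇒ 3237084

shli %r5, 371923; shli %r6, 3237084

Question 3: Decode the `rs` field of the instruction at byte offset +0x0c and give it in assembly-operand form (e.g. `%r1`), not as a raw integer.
%r3

+0x0c: 00 00 58 ef ⇒ word 0xef580000 (little)
  top 7b → 0x77 → sw [RR]
  [24:22] rd=5 = %r5
  [21:19] rs=3 = %r3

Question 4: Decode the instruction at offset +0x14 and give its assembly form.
+0x14: 00 00 08 ca ⇒ word 0xca080000 (little)
  op=0xca080000>>25=0x65 ⇒ add (RR)
  rd@[24:22]=0x0 ⇒ %r0
  rs@[21:19]=0x1 ⇒ %r1

add %r0, %r1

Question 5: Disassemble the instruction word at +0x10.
decr %r0

off 0x10: read 00 00 00 6a as little → 0x6a000000
  top 7b → 0x35 → decr [R]
  rd@[24:22]=0x0 ⇒ %r0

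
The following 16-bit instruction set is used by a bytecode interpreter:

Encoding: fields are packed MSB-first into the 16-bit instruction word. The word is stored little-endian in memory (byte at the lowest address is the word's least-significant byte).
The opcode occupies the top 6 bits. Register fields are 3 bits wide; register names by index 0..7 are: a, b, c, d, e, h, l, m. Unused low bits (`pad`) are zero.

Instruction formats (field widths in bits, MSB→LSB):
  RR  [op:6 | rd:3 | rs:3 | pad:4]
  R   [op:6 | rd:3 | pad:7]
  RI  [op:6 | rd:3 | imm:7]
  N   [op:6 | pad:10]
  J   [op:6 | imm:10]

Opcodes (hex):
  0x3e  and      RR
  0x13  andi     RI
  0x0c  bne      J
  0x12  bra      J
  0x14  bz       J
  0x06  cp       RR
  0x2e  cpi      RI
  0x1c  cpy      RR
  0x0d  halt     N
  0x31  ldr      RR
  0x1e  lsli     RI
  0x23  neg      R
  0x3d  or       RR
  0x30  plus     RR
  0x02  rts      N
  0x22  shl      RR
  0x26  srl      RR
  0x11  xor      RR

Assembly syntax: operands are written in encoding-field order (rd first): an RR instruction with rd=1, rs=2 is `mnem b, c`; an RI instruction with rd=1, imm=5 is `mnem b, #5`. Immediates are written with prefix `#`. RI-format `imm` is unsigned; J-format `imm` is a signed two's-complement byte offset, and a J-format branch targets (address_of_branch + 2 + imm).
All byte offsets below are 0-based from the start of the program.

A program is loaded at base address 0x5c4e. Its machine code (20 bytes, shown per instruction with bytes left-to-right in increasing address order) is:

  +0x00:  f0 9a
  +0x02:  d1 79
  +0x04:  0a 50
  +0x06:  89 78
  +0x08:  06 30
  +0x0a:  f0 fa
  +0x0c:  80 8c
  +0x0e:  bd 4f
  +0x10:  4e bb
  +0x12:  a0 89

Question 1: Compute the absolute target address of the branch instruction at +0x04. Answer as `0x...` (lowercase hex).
0x5c5e

+0x04: 0a 50 ⇒ word 0x500a (little)
  top 6b → 0x14 → bz [J]
  imm@[9:0]=0xa ⇒ #10
  target = base 0x5c4e + off 0x04 + 2 + imm 10 = 0x5c5e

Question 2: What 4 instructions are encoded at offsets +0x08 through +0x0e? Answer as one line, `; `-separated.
bne #6; and h, m; neg b; andi m, #61

off 0x08: read 06 30 as little → 0x3006
  opcode bits[15:10]=0xc: bne/J
  imm: (w>>0)&0x3ff=0x6 → #6
off 0x0a: read f0 fa as little → 0xfaf0
  opcode bits[15:10]=0x3e: and/RR
  rd: (w>>7)&0x7=0x5 → h
  rs: (w>>4)&0x7=0x7 → m
off 0x0c: read 80 8c as little → 0x8c80
  opcode bits[15:10]=0x23: neg/R
  rd: (w>>7)&0x7=0x1 → b
off 0x0e: read bd 4f as little → 0x4fbd
  opcode bits[15:10]=0x13: andi/RI
  rd: (w>>7)&0x7=0x7 → m
  imm: (w>>0)&0x7f=0x3d → #61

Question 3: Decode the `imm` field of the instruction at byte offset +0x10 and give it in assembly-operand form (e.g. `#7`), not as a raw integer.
#78

off 0x10: read 4e bb as little → 0xbb4e
  op=0xbb4e>>10=0x2e ⇒ cpi (RI)
  rd: (w>>7)&0x7=0x6 → l
  imm: (w>>0)&0x7f=0x4e → #78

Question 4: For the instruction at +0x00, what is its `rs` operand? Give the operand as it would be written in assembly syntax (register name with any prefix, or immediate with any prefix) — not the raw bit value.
[00] f0 9a → 0x9af0
  top 6b → 0x26 → srl [RR]
  [9:7] rd=5 = h
  [6:4] rs=7 = m

m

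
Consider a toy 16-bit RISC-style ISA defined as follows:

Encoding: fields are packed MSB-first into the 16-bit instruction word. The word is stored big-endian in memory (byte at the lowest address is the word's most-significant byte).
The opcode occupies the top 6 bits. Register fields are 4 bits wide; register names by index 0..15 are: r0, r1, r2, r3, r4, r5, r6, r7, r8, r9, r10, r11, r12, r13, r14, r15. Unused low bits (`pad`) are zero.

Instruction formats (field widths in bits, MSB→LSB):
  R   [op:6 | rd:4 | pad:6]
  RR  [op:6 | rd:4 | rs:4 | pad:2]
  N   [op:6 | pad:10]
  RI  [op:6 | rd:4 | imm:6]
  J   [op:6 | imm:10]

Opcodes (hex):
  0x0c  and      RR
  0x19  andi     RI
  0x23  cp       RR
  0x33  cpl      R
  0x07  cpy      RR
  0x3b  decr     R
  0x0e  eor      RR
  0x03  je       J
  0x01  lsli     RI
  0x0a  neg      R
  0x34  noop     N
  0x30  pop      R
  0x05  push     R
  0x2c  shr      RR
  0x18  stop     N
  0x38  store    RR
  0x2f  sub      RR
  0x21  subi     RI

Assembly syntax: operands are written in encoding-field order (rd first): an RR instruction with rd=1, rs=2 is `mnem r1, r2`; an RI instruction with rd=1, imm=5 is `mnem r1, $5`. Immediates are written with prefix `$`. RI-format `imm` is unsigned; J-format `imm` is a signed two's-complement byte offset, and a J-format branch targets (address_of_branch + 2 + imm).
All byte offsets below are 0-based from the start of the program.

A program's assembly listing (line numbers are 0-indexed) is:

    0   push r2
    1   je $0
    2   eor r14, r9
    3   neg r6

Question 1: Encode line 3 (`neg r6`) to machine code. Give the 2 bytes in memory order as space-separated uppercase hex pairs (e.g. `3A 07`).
29 80

line 3 (neg): pack op=0xa:6|rd=6:4|pad=0:6 = 0x2980; big→ 29 80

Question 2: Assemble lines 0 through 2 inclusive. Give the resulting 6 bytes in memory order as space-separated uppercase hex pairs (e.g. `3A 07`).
L0: push op=0x5:6|rd=2:4|pad=0:6 ⇒ 0x1480 ⇒ big 14 80
L1: je op=0x3:6|imm=0:10 ⇒ 0x0c00 ⇒ big 0c 00
L2: eor op=0xe:6|rd=14:4|rs=9:4|pad=0:2 ⇒ 0x3ba4 ⇒ big 3b a4

14 80 0C 00 3B A4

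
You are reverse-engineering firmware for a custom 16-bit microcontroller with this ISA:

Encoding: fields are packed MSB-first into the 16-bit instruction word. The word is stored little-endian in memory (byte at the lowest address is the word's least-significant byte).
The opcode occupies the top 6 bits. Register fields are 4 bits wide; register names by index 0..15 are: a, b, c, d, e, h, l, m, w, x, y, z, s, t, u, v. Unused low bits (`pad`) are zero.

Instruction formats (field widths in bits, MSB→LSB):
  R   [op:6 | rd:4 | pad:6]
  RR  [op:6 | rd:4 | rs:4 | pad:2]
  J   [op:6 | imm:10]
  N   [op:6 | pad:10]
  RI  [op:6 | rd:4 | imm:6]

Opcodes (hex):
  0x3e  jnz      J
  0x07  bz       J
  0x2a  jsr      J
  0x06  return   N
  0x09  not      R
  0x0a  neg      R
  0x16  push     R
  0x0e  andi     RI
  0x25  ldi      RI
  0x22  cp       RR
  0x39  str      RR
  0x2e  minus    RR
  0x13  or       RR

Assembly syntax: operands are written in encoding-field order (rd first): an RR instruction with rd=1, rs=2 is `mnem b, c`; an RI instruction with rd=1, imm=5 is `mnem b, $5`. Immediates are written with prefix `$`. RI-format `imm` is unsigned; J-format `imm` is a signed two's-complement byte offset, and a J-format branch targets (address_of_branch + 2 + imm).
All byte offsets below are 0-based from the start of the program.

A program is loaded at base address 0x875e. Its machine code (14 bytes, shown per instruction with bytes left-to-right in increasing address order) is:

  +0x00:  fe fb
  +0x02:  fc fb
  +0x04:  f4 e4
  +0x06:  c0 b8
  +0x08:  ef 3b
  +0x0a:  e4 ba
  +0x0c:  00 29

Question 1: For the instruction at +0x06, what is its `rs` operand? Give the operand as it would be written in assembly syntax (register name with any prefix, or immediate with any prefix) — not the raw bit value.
@+06  little-endian(c0 b8) = 0xb8c0
  opcode bits[15:10]=0x2e: minus/RR
  [9:6] rd=3 = d
  [5:2] rs=0 = a

a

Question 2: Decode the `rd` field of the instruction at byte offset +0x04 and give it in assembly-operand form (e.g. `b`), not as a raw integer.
+0x04: f4 e4 ⇒ word 0xe4f4 (little)
  op=0xe4f4>>10=0x39 ⇒ str (RR)
  rd@[9:6]=0x3 ⇒ d
  rs@[5:2]=0xd ⇒ t

d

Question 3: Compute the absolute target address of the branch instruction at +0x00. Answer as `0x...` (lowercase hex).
0x875e

@+00  little-endian(fe fb) = 0xfbfe
  opcode bits[15:10]=0x3e: jnz/J
  [9:0] imm=1022 (s10→-2) = $-2
  target = base 0x875e + off 0x00 + 2 + imm -2 = 0x875e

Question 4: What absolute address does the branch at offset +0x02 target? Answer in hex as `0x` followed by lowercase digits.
+0x02: fc fb ⇒ word 0xfbfc (little)
  top 6b → 0x3e → jnz [J]
  [9:0] imm=1020 (s10→-4) = $-4
  target = base 0x875e + off 0x02 + 2 + imm -4 = 0x875e

0x875e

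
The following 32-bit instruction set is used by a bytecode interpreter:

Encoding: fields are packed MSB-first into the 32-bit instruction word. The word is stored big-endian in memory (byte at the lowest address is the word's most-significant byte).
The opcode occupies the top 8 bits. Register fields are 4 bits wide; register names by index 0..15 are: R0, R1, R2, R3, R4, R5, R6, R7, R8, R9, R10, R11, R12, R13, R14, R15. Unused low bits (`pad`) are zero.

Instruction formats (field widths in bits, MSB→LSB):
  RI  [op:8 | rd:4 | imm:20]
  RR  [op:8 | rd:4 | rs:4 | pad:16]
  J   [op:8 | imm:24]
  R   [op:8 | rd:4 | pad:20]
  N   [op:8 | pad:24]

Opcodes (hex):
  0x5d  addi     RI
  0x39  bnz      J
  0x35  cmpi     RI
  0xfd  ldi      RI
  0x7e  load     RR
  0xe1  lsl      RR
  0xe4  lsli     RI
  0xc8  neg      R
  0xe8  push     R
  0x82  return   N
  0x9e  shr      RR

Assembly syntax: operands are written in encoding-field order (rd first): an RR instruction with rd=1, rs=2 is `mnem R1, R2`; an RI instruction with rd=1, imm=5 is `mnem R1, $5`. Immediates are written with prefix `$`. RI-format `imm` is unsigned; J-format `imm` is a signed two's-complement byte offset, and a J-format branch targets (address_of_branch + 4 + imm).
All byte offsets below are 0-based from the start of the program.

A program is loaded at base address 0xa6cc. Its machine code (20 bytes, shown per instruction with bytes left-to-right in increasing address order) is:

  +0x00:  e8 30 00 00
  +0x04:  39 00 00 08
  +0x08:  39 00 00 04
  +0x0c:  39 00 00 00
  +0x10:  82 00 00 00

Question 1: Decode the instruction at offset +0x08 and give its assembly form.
[08] 39 00 00 04 → 0x39000004
  opcode bits[31:24]=0x39: bnz/J
  [23:0] imm=4 = $4

bnz $4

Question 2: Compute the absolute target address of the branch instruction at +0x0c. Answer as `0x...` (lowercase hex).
0xa6dc

[0c] 39 00 00 00 → 0x39000000
  top 8b → 0x39 → bnz [J]
  imm: (w>>0)&0xffffff=0x0 → $0
  target = base 0xa6cc + off 0x0c + 4 + imm 0 = 0xa6dc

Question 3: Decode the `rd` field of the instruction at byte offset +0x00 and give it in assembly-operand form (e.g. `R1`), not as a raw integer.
R3

[00] e8 30 00 00 → 0xe8300000
  top 8b → 0xe8 → push [R]
  rd@[23:20]=0x3 ⇒ R3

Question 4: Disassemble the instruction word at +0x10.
return

+0x10: 82 00 00 00 ⇒ word 0x82000000 (big)
  opcode bits[31:24]=0x82: return/N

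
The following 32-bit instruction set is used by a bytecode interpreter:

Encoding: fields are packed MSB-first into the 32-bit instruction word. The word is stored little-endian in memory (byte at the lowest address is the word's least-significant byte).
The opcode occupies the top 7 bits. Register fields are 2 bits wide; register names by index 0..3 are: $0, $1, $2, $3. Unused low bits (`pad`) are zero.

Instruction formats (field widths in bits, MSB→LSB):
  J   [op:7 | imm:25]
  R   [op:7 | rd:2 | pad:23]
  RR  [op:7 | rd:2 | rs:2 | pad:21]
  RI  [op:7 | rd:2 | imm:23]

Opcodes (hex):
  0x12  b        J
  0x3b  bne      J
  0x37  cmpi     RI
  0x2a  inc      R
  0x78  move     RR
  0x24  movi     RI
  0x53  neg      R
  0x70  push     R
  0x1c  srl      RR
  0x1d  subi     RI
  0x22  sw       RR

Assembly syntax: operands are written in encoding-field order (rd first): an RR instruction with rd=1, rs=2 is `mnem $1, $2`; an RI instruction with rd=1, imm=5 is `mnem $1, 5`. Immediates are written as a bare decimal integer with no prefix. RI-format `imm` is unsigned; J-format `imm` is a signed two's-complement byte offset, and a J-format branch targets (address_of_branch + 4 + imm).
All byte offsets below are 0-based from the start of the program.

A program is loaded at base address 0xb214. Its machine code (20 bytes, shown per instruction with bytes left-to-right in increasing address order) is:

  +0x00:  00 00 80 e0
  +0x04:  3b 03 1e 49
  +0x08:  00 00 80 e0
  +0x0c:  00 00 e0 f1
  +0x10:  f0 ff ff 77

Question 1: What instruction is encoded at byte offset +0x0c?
@+0c  little-endian(00 00 e0 f1) = 0xf1e00000
  top 7b → 0x78 → move [RR]
  rd: (w>>23)&0x3=0x3 → $3
  rs: (w>>21)&0x3=0x3 → $3

move $3, $3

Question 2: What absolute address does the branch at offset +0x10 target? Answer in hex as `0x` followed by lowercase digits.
off 0x10: read f0 ff ff 77 as little → 0x77fffff0
  opcode bits[31:25]=0x3b: bne/J
  imm@[24:0]=0x1fffff0 (s25→-16) ⇒ -16
  target = base 0xb214 + off 0x10 + 4 + imm -16 = 0xb218

0xb218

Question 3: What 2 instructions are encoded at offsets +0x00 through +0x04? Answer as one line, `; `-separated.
[00] 00 00 80 e0 → 0xe0800000
  top 7b → 0x70 → push [R]
  [24:23] rd=1 = $1
[04] 3b 03 1e 49 → 0x491e033b
  top 7b → 0x24 → movi [RI]
  [24:23] rd=2 = $2
  [22:0] imm=1966907 = 1966907

push $1; movi $2, 1966907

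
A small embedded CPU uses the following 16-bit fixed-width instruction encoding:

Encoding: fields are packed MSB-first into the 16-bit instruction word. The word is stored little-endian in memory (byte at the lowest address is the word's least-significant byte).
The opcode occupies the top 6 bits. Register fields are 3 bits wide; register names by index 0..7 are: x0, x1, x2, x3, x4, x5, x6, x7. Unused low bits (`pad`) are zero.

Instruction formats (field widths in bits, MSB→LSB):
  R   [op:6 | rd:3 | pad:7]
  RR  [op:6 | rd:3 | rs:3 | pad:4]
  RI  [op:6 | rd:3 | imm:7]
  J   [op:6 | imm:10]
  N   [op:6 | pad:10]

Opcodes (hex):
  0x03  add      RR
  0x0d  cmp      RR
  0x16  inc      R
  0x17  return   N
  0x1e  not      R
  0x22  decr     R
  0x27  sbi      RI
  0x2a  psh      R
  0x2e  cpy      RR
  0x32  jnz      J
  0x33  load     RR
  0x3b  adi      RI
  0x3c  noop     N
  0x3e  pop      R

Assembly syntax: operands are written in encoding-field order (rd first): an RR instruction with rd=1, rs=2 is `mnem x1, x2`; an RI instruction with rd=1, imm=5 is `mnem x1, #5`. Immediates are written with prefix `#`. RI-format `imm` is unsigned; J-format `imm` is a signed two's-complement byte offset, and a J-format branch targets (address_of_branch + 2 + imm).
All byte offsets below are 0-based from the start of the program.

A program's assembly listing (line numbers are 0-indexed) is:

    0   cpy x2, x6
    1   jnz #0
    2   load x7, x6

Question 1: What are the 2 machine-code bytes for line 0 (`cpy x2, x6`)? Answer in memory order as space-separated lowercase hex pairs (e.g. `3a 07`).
60 b9

L0: cpy op=0x2e:6|rd=2:3|rs=6:3|pad=0:4 ⇒ 0xb960 ⇒ little 60 b9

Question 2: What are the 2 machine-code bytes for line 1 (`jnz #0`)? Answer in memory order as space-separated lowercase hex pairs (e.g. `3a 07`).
1. jnz fields op=0x32:6|imm=0:10 → word c800h → 00 c8

00 c8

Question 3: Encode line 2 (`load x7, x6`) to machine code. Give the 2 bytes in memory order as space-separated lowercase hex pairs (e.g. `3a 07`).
L2: load op=0x33:6|rd=7:3|rs=6:3|pad=0:4 ⇒ 0xcfe0 ⇒ little e0 cf

e0 cf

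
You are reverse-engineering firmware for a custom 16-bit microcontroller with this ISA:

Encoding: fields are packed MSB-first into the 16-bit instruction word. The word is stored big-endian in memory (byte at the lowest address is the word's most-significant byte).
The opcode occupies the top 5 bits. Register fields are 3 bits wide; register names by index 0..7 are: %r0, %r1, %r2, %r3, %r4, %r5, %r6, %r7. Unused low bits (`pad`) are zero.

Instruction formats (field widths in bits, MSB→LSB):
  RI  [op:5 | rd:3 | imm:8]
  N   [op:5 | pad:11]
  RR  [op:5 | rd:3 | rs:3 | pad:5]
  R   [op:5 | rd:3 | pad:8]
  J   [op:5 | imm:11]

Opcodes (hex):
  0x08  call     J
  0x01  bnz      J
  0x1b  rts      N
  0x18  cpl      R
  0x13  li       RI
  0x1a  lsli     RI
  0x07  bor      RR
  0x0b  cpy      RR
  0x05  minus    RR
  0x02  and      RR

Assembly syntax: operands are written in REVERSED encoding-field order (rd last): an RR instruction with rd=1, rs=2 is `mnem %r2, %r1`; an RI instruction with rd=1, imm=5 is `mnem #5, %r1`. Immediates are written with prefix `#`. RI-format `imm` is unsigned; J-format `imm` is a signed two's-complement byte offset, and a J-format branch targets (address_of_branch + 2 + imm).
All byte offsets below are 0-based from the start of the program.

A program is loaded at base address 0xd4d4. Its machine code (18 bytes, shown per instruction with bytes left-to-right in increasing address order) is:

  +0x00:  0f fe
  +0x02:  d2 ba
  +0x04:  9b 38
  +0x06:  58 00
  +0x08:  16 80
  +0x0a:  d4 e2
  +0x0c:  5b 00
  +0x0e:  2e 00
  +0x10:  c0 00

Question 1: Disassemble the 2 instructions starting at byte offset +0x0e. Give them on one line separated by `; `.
@+0e  big-endian(2e 00) = 0x2e00
  top 5b → 0x5 → minus [RR]
  rd@[10:8]=0x6 ⇒ %r6
  rs@[7:5]=0x0 ⇒ %r0
@+10  big-endian(c0 00) = 0xc000
  top 5b → 0x18 → cpl [R]
  rd@[10:8]=0x0 ⇒ %r0

minus %r0, %r6; cpl %r0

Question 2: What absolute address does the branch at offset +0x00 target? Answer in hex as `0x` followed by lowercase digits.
off 0x00: read 0f fe as big → 0x0ffe
  op=0x0ffe>>11=0x1 ⇒ bnz (J)
  [10:0] imm=2046 (s11→-2) = #-2
  target = base 0xd4d4 + off 0x00 + 2 + imm -2 = 0xd4d4

0xd4d4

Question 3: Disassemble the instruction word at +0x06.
cpy %r0, %r0

[06] 58 00 → 0x5800
  top 5b → 0xb → cpy [RR]
  [10:8] rd=0 = %r0
  [7:5] rs=0 = %r0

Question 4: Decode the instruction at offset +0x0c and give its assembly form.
cpy %r0, %r3

[0c] 5b 00 → 0x5b00
  opcode bits[15:11]=0xb: cpy/RR
  rd: (w>>8)&0x7=0x3 → %r3
  rs: (w>>5)&0x7=0x0 → %r0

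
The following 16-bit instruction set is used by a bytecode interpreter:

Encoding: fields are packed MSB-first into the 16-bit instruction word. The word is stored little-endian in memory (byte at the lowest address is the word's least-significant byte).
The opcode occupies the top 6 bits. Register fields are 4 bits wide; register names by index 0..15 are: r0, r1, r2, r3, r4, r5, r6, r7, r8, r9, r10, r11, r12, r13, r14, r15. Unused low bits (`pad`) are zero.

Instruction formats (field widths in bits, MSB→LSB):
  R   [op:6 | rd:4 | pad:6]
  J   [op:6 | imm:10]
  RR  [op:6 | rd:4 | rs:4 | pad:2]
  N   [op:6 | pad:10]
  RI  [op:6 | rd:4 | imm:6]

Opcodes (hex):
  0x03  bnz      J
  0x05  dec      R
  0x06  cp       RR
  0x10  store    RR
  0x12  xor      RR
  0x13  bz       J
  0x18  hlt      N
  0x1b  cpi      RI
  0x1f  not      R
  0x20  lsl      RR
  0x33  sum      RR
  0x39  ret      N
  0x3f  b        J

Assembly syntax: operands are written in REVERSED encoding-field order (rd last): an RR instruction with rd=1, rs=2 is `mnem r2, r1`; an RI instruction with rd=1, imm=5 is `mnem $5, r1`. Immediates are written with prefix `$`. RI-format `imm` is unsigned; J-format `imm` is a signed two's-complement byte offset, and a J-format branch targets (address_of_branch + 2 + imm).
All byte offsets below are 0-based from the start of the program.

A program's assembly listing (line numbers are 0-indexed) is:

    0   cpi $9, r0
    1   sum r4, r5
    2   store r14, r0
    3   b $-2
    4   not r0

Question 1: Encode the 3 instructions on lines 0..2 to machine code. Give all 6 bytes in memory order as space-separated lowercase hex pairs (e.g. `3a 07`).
0. cpi fields op=0x1b:6|rd=0:4|imm=9:6 → word 6c09h → 09 6c
1. sum fields op=0x33:6|rd=5:4|rs=4:4|pad=0:2 → word cd50h → 50 cd
2. store fields op=0x10:6|rd=0:4|rs=14:4|pad=0:2 → word 4038h → 38 40

09 6c 50 cd 38 40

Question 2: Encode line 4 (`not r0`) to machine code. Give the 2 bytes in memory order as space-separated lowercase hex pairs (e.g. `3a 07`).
00 7c

L4: not op=0x1f:6|rd=0:4|pad=0:6 ⇒ 0x7c00 ⇒ little 00 7c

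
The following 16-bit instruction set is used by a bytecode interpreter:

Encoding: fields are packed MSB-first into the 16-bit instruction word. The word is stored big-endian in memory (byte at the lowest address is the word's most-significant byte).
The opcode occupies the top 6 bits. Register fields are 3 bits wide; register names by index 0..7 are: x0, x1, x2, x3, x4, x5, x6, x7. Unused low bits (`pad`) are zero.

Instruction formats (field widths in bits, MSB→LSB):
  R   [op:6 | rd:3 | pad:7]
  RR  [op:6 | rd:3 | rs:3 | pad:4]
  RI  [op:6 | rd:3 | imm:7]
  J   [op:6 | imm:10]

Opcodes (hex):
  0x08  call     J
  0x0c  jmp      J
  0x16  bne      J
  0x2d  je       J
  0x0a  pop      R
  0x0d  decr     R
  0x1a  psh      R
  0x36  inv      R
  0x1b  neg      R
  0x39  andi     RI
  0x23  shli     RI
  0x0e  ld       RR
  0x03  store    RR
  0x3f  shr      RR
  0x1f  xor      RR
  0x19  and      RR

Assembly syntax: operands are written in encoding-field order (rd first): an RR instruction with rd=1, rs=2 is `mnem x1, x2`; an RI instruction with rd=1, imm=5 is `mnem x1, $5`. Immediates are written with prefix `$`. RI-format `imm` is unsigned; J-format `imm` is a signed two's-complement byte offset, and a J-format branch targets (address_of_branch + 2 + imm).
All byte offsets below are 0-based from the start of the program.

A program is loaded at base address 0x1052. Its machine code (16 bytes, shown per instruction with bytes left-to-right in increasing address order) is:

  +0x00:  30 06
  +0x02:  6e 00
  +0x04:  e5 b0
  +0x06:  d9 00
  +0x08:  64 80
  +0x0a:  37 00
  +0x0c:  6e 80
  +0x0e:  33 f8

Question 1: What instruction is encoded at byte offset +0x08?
and x1, x0

@+08  big-endian(64 80) = 0x6480
  top 6b → 0x19 → and [RR]
  rd: (w>>7)&0x7=0x1 → x1
  rs: (w>>4)&0x7=0x0 → x0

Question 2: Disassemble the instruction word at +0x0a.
decr x6

@+0a  big-endian(37 00) = 0x3700
  op=0x3700>>10=0xd ⇒ decr (R)
  rd@[9:7]=0x6 ⇒ x6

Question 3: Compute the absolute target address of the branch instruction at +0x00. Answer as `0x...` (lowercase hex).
@+00  big-endian(30 06) = 0x3006
  opcode bits[15:10]=0xc: jmp/J
  imm: (w>>0)&0x3ff=0x6 → $6
  target = base 0x1052 + off 0x00 + 2 + imm 6 = 0x105a

0x105a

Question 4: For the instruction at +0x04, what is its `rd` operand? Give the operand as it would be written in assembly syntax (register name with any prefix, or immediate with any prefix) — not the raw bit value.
+0x04: e5 b0 ⇒ word 0xe5b0 (big)
  op=0xe5b0>>10=0x39 ⇒ andi (RI)
  [9:7] rd=3 = x3
  [6:0] imm=48 = $48

x3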